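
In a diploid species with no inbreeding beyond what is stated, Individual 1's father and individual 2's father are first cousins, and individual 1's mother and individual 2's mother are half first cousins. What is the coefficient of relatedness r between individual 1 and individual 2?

0.046875

Relatedness sums over independent paths through distinct common ancestors.
Individual 1 and individual 2 are related in two ways: second cousins through their fathers (r = 1/32) and half second cousins through their mothers (r = 1/64).
r = 1/32 + 1/64 = 0.046875.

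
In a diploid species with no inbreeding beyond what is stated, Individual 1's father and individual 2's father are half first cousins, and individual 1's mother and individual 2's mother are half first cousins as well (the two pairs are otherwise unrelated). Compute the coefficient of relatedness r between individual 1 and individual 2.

0.03125

Relatedness sums over independent paths through distinct common ancestors.
Individual 1 and individual 2 are related in two ways: half second cousins through their fathers (r = 1/64) and half second cousins through their mothers (r = 1/64).
r = 1/64 + 1/64 = 1/32 = 0.03125.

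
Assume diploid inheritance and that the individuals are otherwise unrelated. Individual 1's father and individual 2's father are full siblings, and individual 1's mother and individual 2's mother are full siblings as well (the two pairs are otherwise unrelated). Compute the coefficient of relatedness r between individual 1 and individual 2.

0.25

Relatedness sums over independent paths through distinct common ancestors.
Individual 1 and individual 2 are related in two ways: first cousins through their fathers (r = 1/8) and first cousins through their mothers (r = 1/8) — i.e. double first cousins.
r = 1/8 + 1/8 = 0.25.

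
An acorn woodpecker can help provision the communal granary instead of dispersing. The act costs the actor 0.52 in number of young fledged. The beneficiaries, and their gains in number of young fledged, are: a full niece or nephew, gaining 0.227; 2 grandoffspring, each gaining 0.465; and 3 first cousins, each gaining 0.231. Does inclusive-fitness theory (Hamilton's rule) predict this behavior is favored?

Hamilton's rule: the trait is favored when the sum of r·B over every recipient exceeds the actor's cost C.
r to a full niece or nephew = 1/4 (full aunt/uncle↔niece/nephew: two paths of length 3 through the shared grandparent pair: r = 2·(1/2)^3 = 1/4).
r to a grandoffspring = 0.25 (two parent–offspring links: r = (1/2)^2 = 1/4).
r to a first cousin = 0.125 (first cousins share one grandparent pair — two paths of length 4: r = 2·(1/2)^4 = 1/8).
Summing one r·B term per recipient: 1·0.25·0.227 + 2·0.25·0.465 + 3·0.125·0.231 = 0.375875.
0.375875 < 0.52: the indirect benefit is less than the cost.

No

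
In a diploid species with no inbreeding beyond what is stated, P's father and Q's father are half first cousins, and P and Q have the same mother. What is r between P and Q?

0.265625

Relatedness sums over independent paths through distinct common ancestors.
P and Q are related in two ways: half second cousins through their fathers (r = 1/64) and half-sibs through their shared mother (r = 1/4).
r = 1/64 + 1/4 = 0.265625.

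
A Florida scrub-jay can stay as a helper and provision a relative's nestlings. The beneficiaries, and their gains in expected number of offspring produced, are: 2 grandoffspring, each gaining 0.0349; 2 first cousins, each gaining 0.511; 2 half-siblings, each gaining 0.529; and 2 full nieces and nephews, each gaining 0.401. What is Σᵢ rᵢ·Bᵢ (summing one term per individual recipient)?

r to a grandoffspring = 1/4 (two parent–offspring links: r = (1/2)^2 = 1/4).
r to a first cousin = 1/8 (first cousins share one grandparent pair — two paths of length 4: r = 2·(1/2)^4 = 1/8).
r to a half-sibling = 1/4 (half-sibs share one parent — one path of length 2: r = (1/2)^2 = 1/4).
r to a full niece or nephew = 1/4 (full aunt/uncle↔niece/nephew: two paths of length 3 through the shared grandparent pair: r = 2·(1/2)^3 = 1/4).
Summing one r·B term per recipient: 2·0.25·0.0349 + 2·0.125·0.511 + 2·0.25·0.529 + 2·0.25·0.401 = 0.6102.

0.6102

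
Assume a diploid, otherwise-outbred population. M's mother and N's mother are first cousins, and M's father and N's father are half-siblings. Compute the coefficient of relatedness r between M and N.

With two independent routes of shared ancestry, r is the sum of the two contributions.
M and N are related in two ways: second cousins through their mothers (r = 1/32) and half first cousins through their fathers (r = 1/16).
r = 1/32 + 1/16 = 3/32 = 0.09375.

0.09375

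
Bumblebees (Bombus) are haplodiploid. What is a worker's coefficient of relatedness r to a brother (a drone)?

Her haploid brother carries none of their father's genes and a random half of their mother's genome; that half matches the maternal half of her own genome with probability 1/2: r = 1/2 · 1/2 = 1/4.

0.25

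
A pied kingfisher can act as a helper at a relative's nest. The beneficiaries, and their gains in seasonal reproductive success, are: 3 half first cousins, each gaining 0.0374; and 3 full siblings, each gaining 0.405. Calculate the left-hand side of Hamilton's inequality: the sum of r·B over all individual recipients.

r to a half first cousin = 0.0625 (half first cousins share one grandparent — one path of length 4: r = (1/2)^4 = 1/16).
r to a full sibling = 1/2 (full sibs share both parents — two paths of length 2: r = 2·(1/2)^2 = 1/2).
Summing one r·B term per recipient: 3·0.0625·0.0374 + 3·0.5·0.405 = 0.6145125.

0.6145125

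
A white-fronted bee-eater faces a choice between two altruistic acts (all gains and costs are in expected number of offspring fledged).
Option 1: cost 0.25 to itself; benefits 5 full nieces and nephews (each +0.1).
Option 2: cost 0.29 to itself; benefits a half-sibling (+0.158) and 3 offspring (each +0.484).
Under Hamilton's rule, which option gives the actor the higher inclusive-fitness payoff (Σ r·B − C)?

Option 2

Option 1: r to a full niece or nephew = 0.25.
Option 1: Σ r·B − C = (5·0.25·0.1) − 0.25 = -0.125.
Option 2: r to a half-sibling = 0.25.
Option 2: r to an offspring = 0.5.
Option 2: Σ r·B − C = (1·0.25·0.158 + 3·0.5·0.484) − 0.29 = 0.4755.
Option 2 has the higher net inclusive-fitness payoff.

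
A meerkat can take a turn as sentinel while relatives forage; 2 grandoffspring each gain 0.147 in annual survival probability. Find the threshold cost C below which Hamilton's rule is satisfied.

0.0735

r to a grandoffspring = 0.25 (two parent–offspring links: r = (1/2)^2 = 1/4).
Hamilton's rule: n·r·B > C, so the trait is favored while C < n·r·B = 2·0.25·0.147 = 0.0735.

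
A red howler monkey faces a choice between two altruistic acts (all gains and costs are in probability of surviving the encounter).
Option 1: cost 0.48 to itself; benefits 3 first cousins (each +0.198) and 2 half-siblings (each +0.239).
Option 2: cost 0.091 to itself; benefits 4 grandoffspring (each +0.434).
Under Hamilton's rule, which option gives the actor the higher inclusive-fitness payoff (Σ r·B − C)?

Option 2

Option 1: r to a first cousin = 0.125.
Option 1: r to a half-sibling = 0.25.
Option 1: Σ r·B − C = (3·0.125·0.198 + 2·0.25·0.239) − 0.48 = -0.28625.
Option 2: r to a grandoffspring = 0.25.
Option 2: Σ r·B − C = (4·0.25·0.434) − 0.091 = 0.343.
Option 2 has the higher net inclusive-fitness payoff.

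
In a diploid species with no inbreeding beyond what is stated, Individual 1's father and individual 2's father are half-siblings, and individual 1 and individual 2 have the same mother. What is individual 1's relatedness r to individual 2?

0.3125

Independent pedigree routes through distinct common ancestors add.
Individual 1 and individual 2 are related in two ways: half first cousins through their fathers (r = 1/16) and half-sibs through their shared mother (r = 1/4).
r = 1/16 + 1/4 = 0.3125.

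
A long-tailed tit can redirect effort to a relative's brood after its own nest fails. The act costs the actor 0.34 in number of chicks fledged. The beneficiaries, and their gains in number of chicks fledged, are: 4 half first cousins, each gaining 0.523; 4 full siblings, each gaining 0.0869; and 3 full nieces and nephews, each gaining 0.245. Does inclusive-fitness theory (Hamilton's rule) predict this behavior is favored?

Yes

Hamilton's rule: the trait is favored when the sum of r·B over every recipient exceeds the actor's cost C.
r to a half first cousin = 1/16 (half first cousins share one grandparent — one path of length 4: r = (1/2)^4 = 1/16).
r to a full sibling = 1/2 (full sibs share both parents — two paths of length 2: r = 2·(1/2)^2 = 1/2).
r to a full niece or nephew = 0.25 (full aunt/uncle↔niece/nephew: two paths of length 3 through the shared grandparent pair: r = 2·(1/2)^3 = 1/4).
Summing one r·B term per recipient: 4·0.0625·0.523 + 4·0.5·0.0869 + 3·0.25·0.245 = 0.4883.
0.4883 > 0.34: the indirect benefit exceeds the cost.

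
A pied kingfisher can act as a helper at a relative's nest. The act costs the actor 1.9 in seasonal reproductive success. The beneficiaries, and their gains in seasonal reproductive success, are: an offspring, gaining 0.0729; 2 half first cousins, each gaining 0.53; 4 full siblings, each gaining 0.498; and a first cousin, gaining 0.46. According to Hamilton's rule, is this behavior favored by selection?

Hamilton's rule: the trait is favored when the sum of r·B over every recipient exceeds the actor's cost C.
r to an offspring = 0.5 (one parent–offspring link: r = (1/2)^1 = 1/2).
r to a half first cousin = 0.0625 (half first cousins share one grandparent — one path of length 4: r = (1/2)^4 = 1/16).
r to a full sibling = 1/2 (full sibs share both parents — two paths of length 2: r = 2·(1/2)^2 = 1/2).
r to a first cousin = 1/8 (first cousins share one grandparent pair — two paths of length 4: r = 2·(1/2)^4 = 1/8).
Summing one r·B term per recipient: 1·0.5·0.0729 + 2·0.0625·0.53 + 4·0.5·0.498 + 1·0.125·0.46 = 1.1562.
1.1562 < 1.9: the indirect benefit is less than the cost.

No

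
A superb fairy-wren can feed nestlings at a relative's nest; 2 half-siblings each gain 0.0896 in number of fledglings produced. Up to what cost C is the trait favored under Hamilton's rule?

r to a half-sibling = 0.25 (half-sibs share one parent — one path of length 2: r = (1/2)^2 = 1/4).
Hamilton's rule: n·r·B > C, so the trait is favored while C < n·r·B = 2·0.25·0.0896 = 0.0448.

0.0448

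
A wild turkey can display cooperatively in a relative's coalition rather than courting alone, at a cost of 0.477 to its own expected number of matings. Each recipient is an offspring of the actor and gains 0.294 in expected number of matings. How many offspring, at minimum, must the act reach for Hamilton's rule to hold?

4

r to an offspring = 1/2 (one parent–offspring link: r = (1/2)^1 = 1/2).
Hamilton's rule: n·r·B > C  ⇒  n > C/(r·B) = 0.477/(0.5·0.294) = 3.245.
The smallest integer exceeding 3.245 is 4.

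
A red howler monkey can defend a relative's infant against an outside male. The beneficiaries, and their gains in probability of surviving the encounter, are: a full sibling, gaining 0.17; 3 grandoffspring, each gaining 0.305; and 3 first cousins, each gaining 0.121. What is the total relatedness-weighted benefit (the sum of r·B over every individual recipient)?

0.359125

r to a full sibling = 1/2 (full sibs share both parents — two paths of length 2: r = 2·(1/2)^2 = 1/2).
r to a grandoffspring = 0.25 (two parent–offspring links: r = (1/2)^2 = 1/4).
r to a first cousin = 0.125 (first cousins share one grandparent pair — two paths of length 4: r = 2·(1/2)^4 = 1/8).
Summing one r·B term per recipient: 1·0.5·0.17 + 3·0.25·0.305 + 3·0.125·0.121 = 0.359125.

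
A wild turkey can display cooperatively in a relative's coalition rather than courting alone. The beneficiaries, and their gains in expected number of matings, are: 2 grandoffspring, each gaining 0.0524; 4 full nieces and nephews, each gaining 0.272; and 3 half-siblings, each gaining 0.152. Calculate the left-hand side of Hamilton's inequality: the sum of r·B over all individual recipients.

0.4122

r to a grandoffspring = 0.25 (two parent–offspring links: r = (1/2)^2 = 1/4).
r to a full niece or nephew = 0.25 (full aunt/uncle↔niece/nephew: two paths of length 3 through the shared grandparent pair: r = 2·(1/2)^3 = 1/4).
r to a half-sibling = 0.25 (half-sibs share one parent — one path of length 2: r = (1/2)^2 = 1/4).
Summing one r·B term per recipient: 2·0.25·0.0524 + 4·0.25·0.272 + 3·0.25·0.152 = 0.4122.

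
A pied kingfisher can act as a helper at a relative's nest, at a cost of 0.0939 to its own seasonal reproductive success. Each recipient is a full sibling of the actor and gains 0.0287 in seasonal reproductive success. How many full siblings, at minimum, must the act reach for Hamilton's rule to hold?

r to a full sibling = 0.5 (full sibs share both parents — two paths of length 2: r = 2·(1/2)^2 = 1/2).
Hamilton's rule: n·r·B > C  ⇒  n > C/(r·B) = 0.0939/(0.5·0.0287) = 6.544.
The smallest integer exceeding 6.544 is 7.

7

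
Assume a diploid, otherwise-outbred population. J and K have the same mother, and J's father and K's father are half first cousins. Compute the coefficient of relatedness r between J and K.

Independent pedigree routes through distinct common ancestors add.
J and K are related in two ways: half-sibs through their shared mother (r = 1/4) and half second cousins through their fathers (r = 1/64).
r = 1/4 + 1/64 = 0.265625.

0.265625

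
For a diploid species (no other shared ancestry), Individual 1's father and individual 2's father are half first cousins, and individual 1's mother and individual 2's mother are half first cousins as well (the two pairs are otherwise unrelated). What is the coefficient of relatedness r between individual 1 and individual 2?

Wright's path rule: contributions from independent ancestry routes add.
Individual 1 and individual 2 are related in two ways: half second cousins through their fathers (r = 1/64) and half second cousins through their mothers (r = 1/64).
r = 1/64 + 1/64 = 1/32 = 0.03125.

0.03125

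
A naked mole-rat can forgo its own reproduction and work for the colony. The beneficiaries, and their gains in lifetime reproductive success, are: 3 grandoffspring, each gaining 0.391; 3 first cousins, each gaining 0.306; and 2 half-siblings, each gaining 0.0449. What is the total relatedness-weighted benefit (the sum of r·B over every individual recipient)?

0.43045

r to a grandoffspring = 1/4 (two parent–offspring links: r = (1/2)^2 = 1/4).
r to a first cousin = 0.125 (first cousins share one grandparent pair — two paths of length 4: r = 2·(1/2)^4 = 1/8).
r to a half-sibling = 0.25 (half-sibs share one parent — one path of length 2: r = (1/2)^2 = 1/4).
Summing one r·B term per recipient: 3·0.25·0.391 + 3·0.125·0.306 + 2·0.25·0.0449 = 0.43045.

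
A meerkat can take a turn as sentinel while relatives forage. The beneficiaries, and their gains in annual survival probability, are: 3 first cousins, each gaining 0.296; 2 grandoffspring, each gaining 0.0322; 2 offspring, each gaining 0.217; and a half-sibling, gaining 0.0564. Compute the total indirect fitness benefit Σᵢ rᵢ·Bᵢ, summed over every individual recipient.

r to a first cousin = 0.125 (first cousins share one grandparent pair — two paths of length 4: r = 2·(1/2)^4 = 1/8).
r to a grandoffspring = 1/4 (two parent–offspring links: r = (1/2)^2 = 1/4).
r to an offspring = 0.5 (one parent–offspring link: r = (1/2)^1 = 1/2).
r to a half-sibling = 1/4 (half-sibs share one parent — one path of length 2: r = (1/2)^2 = 1/4).
Summing one r·B term per recipient: 3·0.125·0.296 + 2·0.25·0.0322 + 2·0.5·0.217 + 1·0.25·0.0564 = 0.3582.

0.3582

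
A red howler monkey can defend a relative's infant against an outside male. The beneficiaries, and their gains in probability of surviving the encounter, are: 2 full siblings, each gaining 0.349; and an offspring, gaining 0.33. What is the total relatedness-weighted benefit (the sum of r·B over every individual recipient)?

0.514

r to a full sibling = 0.5 (full sibs share both parents — two paths of length 2: r = 2·(1/2)^2 = 1/2).
r to an offspring = 1/2 (one parent–offspring link: r = (1/2)^1 = 1/2).
Summing one r·B term per recipient: 2·0.5·0.349 + 1·0.5·0.33 = 0.514.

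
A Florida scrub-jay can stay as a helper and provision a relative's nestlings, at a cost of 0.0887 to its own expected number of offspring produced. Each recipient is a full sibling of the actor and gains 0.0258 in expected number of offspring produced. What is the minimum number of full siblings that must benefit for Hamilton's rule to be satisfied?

7

r to a full sibling = 0.5 (full sibs share both parents — two paths of length 2: r = 2·(1/2)^2 = 1/2).
Hamilton's rule: n·r·B > C  ⇒  n > C/(r·B) = 0.0887/(0.5·0.0258) = 6.876.
The smallest integer exceeding 6.876 is 7.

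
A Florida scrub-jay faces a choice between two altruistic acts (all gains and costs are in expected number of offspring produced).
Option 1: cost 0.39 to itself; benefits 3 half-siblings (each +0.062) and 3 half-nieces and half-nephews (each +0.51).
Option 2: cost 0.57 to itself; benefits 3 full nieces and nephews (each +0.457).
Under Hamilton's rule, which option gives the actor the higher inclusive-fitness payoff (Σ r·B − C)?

Option 1

Option 1: r to a half-sibling = 0.25.
Option 1: r to a half-niece or half-nephew = 0.125.
Option 1: Σ r·B − C = (3·0.25·0.062 + 3·0.125·0.51) − 0.39 = -0.15225.
Option 2: r to a full niece or nephew = 0.25.
Option 2: Σ r·B − C = (3·0.25·0.457) − 0.57 = -0.22725.
Option 1 has the higher net inclusive-fitness payoff.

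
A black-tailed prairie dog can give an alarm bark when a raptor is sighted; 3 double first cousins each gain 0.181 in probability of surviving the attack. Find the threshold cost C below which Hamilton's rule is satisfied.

r to a double first cousin = 0.25 (double first cousins share both grandparent pairs — four paths of length 4: r = 4·(1/2)^4 = 1/4).
Hamilton's rule: n·r·B > C, so the trait is favored while C < n·r·B = 3·0.25·0.181 = 0.13575.

0.13575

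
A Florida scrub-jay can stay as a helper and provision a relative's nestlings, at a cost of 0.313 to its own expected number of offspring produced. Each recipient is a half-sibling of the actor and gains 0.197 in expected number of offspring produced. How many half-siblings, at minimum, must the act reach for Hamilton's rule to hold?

7

r to a half-sibling = 0.25 (half-sibs share one parent — one path of length 2: r = (1/2)^2 = 1/4).
Hamilton's rule: n·r·B > C  ⇒  n > C/(r·B) = 0.313/(0.25·0.197) = 6.355.
The smallest integer exceeding 6.355 is 7.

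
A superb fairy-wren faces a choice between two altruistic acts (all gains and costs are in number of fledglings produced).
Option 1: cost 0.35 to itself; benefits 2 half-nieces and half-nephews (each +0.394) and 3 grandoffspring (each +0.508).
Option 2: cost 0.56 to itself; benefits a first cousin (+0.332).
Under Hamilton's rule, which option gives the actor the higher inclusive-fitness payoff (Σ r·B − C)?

Option 1: r to a half-niece or half-nephew = 0.125.
Option 1: r to a grandoffspring = 0.25.
Option 1: Σ r·B − C = (2·0.125·0.394 + 3·0.25·0.508) − 0.35 = 0.1295.
Option 2: r to a first cousin = 0.125.
Option 2: Σ r·B − C = (1·0.125·0.332) − 0.56 = -0.5185.
Option 1 has the higher net inclusive-fitness payoff.

Option 1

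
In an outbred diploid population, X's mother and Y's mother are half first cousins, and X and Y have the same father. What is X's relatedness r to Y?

0.265625

Relatedness sums over independent paths through distinct common ancestors.
X and Y are related in two ways: half second cousins through their mothers (r = 1/64) and half-sibs through their shared father (r = 1/4).
r = 1/64 + 1/4 = 17/64 = 0.265625.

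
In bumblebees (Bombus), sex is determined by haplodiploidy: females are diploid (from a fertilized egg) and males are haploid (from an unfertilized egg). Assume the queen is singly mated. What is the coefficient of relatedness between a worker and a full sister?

Haplodiploid full sisters inherit their father's entire haploid genome identically (contributing 1/2) and on average half of their mother's contribution (1/2 · 1/2 = 1/4); r = 1/2 + 1/4 = 3/4.

0.75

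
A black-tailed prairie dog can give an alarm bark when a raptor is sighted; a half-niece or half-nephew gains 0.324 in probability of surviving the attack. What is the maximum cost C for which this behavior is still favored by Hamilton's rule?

0.0405

r to a half-niece or half-nephew = 0.125 (half-aunt/uncle↔niece/nephew: one path of length 3: r = (1/2)^3 = 1/8).
Hamilton's rule: n·r·B > C, so the trait is favored while C < n·r·B = 1·0.125·0.324 = 0.0405.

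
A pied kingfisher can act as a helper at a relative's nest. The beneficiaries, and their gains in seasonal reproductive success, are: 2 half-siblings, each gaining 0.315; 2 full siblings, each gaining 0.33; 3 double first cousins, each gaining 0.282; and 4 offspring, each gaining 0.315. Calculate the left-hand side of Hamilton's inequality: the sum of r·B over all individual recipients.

r to a half-sibling = 1/4 (half-sibs share one parent — one path of length 2: r = (1/2)^2 = 1/4).
r to a full sibling = 0.5 (full sibs share both parents — two paths of length 2: r = 2·(1/2)^2 = 1/2).
r to a double first cousin = 0.25 (double first cousins share both grandparent pairs — four paths of length 4: r = 4·(1/2)^4 = 1/4).
r to an offspring = 0.5 (one parent–offspring link: r = (1/2)^1 = 1/2).
Summing one r·B term per recipient: 2·0.25·0.315 + 2·0.5·0.33 + 3·0.25·0.282 + 4·0.5·0.315 = 1.329.

1.329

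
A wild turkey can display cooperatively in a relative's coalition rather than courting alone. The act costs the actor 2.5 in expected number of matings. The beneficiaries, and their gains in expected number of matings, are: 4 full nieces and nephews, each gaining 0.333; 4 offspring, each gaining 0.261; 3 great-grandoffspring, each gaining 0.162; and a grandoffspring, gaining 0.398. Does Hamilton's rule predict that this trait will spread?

No

Hamilton's rule: the trait is favored when the sum of r·B over every recipient exceeds the actor's cost C.
r to a full niece or nephew = 0.25 (full aunt/uncle↔niece/nephew: two paths of length 3 through the shared grandparent pair: r = 2·(1/2)^3 = 1/4).
r to an offspring = 0.5 (one parent–offspring link: r = (1/2)^1 = 1/2).
r to a great-grandoffspring = 0.125 (three parent–offspring links: r = (1/2)^3 = 1/8).
r to a grandoffspring = 0.25 (two parent–offspring links: r = (1/2)^2 = 1/4).
Summing one r·B term per recipient: 4·0.25·0.333 + 4·0.5·0.261 + 3·0.125·0.162 + 1·0.25·0.398 = 1.01525.
1.01525 < 2.5: the indirect benefit is less than the cost.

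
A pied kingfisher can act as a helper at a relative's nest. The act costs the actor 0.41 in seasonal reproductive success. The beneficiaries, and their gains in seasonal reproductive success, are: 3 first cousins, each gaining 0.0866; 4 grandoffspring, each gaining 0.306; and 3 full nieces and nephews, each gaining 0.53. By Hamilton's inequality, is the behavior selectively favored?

Yes

Hamilton's rule: the trait is favored when the sum of r·B over every recipient exceeds the actor's cost C.
r to a first cousin = 1/8 (first cousins share one grandparent pair — two paths of length 4: r = 2·(1/2)^4 = 1/8).
r to a grandoffspring = 1/4 (two parent–offspring links: r = (1/2)^2 = 1/4).
r to a full niece or nephew = 1/4 (full aunt/uncle↔niece/nephew: two paths of length 3 through the shared grandparent pair: r = 2·(1/2)^3 = 1/4).
Summing one r·B term per recipient: 3·0.125·0.0866 + 4·0.25·0.306 + 3·0.25·0.53 = 0.735975.
0.735975 > 0.41: the indirect benefit exceeds the cost.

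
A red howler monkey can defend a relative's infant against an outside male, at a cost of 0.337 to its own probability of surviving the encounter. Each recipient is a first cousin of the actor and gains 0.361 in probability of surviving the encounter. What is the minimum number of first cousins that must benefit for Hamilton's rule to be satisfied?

r to a first cousin = 0.125 (first cousins share one grandparent pair — two paths of length 4: r = 2·(1/2)^4 = 1/8).
Hamilton's rule: n·r·B > C  ⇒  n > C/(r·B) = 0.337/(0.125·0.361) = 7.468.
The smallest integer exceeding 7.468 is 8.

8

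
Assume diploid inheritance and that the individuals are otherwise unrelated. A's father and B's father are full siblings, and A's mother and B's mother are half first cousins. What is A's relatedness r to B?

Independent pedigree routes through distinct common ancestors add.
A and B are related in two ways: first cousins through their fathers (r = 1/8) and half second cousins through their mothers (r = 1/64).
r = 1/8 + 1/64 = 0.140625.

0.140625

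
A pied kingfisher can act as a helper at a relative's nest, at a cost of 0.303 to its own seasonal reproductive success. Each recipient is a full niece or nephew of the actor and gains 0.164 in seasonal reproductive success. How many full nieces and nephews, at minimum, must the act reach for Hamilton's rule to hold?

r to a full niece or nephew = 0.25 (full aunt/uncle↔niece/nephew: two paths of length 3 through the shared grandparent pair: r = 2·(1/2)^3 = 1/4).
Hamilton's rule: n·r·B > C  ⇒  n > C/(r·B) = 0.303/(0.25·0.164) = 7.39.
The smallest integer exceeding 7.39 is 8.

8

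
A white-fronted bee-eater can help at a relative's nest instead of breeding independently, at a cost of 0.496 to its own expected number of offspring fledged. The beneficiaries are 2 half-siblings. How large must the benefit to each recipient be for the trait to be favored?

0.992

r to a half-sibling = 0.25 (half-sibs share one parent — one path of length 2: r = (1/2)^2 = 1/4).
Hamilton's rule with n recipients of equal r: n·r·B > C, so B > C/(n·r) = 0.496/(2·0.25) = 0.992.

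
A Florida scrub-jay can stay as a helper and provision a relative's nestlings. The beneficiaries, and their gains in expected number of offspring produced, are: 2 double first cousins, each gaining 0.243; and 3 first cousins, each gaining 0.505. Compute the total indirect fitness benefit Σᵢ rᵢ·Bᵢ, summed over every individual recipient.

r to a double first cousin = 0.25 (double first cousins share both grandparent pairs — four paths of length 4: r = 4·(1/2)^4 = 1/4).
r to a first cousin = 0.125 (first cousins share one grandparent pair — two paths of length 4: r = 2·(1/2)^4 = 1/8).
Summing one r·B term per recipient: 2·0.25·0.243 + 3·0.125·0.505 = 0.310875.

0.310875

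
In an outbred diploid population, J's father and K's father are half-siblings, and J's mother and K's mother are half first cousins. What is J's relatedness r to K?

0.078125

Relatedness sums over independent paths through distinct common ancestors.
J and K are related in two ways: half first cousins through their fathers (r = 1/16) and half second cousins through their mothers (r = 1/64).
r = 1/16 + 1/64 = 5/64 = 0.078125.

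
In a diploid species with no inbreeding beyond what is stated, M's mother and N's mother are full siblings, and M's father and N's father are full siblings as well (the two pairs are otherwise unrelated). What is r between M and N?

0.25

With two independent routes of shared ancestry, r is the sum of the two contributions.
M and N are related in two ways: first cousins through their mothers (r = 1/8) and first cousins through their fathers (r = 1/8) — i.e. double first cousins.
r = 1/8 + 1/8 = 1/4 = 0.25.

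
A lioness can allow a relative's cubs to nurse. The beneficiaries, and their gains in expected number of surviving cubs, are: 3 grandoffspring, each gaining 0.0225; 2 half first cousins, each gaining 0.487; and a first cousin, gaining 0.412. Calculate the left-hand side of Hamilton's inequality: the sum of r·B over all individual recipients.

r to a grandoffspring = 0.25 (two parent–offspring links: r = (1/2)^2 = 1/4).
r to a half first cousin = 1/16 (half first cousins share one grandparent — one path of length 4: r = (1/2)^4 = 1/16).
r to a first cousin = 0.125 (first cousins share one grandparent pair — two paths of length 4: r = 2·(1/2)^4 = 1/8).
Summing one r·B term per recipient: 3·0.25·0.0225 + 2·0.0625·0.487 + 1·0.125·0.412 = 0.12925.

0.12925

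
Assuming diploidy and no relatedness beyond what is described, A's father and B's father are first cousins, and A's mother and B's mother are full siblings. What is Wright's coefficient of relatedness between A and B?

0.15625

With two independent routes of shared ancestry, r is the sum of the two contributions.
A and B are related in two ways: second cousins through their fathers (r = 1/32) and first cousins through their mothers (r = 1/8).
r = 1/32 + 1/8 = 5/32 = 0.15625.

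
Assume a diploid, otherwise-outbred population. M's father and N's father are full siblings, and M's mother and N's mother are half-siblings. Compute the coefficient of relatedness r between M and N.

0.1875

Wright's path rule: contributions from independent ancestry routes add.
M and N are related in two ways: first cousins through their fathers (r = 1/8) and half first cousins through their mothers (r = 1/16).
r = 1/8 + 1/16 = 3/16 = 0.1875.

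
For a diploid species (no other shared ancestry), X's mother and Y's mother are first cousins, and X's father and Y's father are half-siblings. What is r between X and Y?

0.09375

Wright's path rule: contributions from independent ancestry routes add.
X and Y are related in two ways: second cousins through their mothers (r = 1/32) and half first cousins through their fathers (r = 1/16).
r = 1/32 + 1/16 = 0.09375.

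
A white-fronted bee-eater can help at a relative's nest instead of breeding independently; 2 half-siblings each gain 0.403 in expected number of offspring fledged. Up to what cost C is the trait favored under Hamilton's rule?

0.2015

r to a half-sibling = 1/4 (half-sibs share one parent — one path of length 2: r = (1/2)^2 = 1/4).
Hamilton's rule: n·r·B > C, so the trait is favored while C < n·r·B = 2·0.25·0.403 = 0.2015.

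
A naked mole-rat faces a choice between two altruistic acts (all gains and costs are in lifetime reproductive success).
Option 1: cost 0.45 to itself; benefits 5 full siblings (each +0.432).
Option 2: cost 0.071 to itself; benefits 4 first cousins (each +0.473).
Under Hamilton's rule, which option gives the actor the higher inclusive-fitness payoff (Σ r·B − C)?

Option 1: r to a full sibling = 0.5.
Option 1: Σ r·B − C = (5·0.5·0.432) − 0.45 = 0.63.
Option 2: r to a first cousin = 0.125.
Option 2: Σ r·B − C = (4·0.125·0.473) − 0.071 = 0.1655.
Option 1 has the higher net inclusive-fitness payoff.

Option 1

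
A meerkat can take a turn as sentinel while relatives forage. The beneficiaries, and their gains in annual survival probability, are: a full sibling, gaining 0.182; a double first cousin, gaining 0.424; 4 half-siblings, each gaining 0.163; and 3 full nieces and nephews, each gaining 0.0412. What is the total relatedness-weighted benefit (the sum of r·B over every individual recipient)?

r to a full sibling = 1/2 (full sibs share both parents — two paths of length 2: r = 2·(1/2)^2 = 1/2).
r to a double first cousin = 0.25 (double first cousins share both grandparent pairs — four paths of length 4: r = 4·(1/2)^4 = 1/4).
r to a half-sibling = 0.25 (half-sibs share one parent — one path of length 2: r = (1/2)^2 = 1/4).
r to a full niece or nephew = 1/4 (full aunt/uncle↔niece/nephew: two paths of length 3 through the shared grandparent pair: r = 2·(1/2)^3 = 1/4).
Summing one r·B term per recipient: 1·0.5·0.182 + 1·0.25·0.424 + 4·0.25·0.163 + 3·0.25·0.0412 = 0.3909.

0.3909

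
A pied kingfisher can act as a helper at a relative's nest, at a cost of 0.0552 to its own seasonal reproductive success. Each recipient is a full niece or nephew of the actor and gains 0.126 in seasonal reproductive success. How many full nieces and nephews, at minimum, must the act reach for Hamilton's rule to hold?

2

r to a full niece or nephew = 1/4 (full aunt/uncle↔niece/nephew: two paths of length 3 through the shared grandparent pair: r = 2·(1/2)^3 = 1/4).
Hamilton's rule: n·r·B > C  ⇒  n > C/(r·B) = 0.0552/(0.25·0.126) = 1.752.
The smallest integer exceeding 1.752 is 2.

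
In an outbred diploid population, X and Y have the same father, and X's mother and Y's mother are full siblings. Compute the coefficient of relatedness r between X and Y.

Relatedness sums over independent paths through distinct common ancestors.
X and Y are related in two ways: half-sibs through their shared father (r = 1/4) and first cousins through their mothers (r = 1/8).
r = 1/4 + 1/8 = 3/8 = 0.375.

0.375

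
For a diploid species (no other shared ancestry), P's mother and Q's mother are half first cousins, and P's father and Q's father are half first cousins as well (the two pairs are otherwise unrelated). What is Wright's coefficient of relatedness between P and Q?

With two independent routes of shared ancestry, r is the sum of the two contributions.
P and Q are related in two ways: half second cousins through their mothers (r = 1/64) and half second cousins through their fathers (r = 1/64).
r = 1/64 + 1/64 = 0.03125.

0.03125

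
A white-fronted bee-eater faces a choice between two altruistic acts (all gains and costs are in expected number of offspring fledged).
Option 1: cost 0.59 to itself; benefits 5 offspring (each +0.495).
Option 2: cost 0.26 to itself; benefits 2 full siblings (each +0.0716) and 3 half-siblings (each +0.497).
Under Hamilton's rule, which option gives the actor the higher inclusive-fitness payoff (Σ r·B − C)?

Option 1: r to an offspring = 0.5.
Option 1: Σ r·B − C = (5·0.5·0.495) − 0.59 = 0.6475.
Option 2: r to a full sibling = 0.5.
Option 2: r to a half-sibling = 0.25.
Option 2: Σ r·B − C = (2·0.5·0.0716 + 3·0.25·0.497) − 0.26 = 0.18435.
Option 1 has the higher net inclusive-fitness payoff.

Option 1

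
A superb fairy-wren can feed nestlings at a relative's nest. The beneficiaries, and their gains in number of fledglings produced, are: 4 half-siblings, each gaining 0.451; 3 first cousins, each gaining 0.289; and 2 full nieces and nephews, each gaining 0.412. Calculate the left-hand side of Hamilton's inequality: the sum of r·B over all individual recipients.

r to a half-sibling = 1/4 (half-sibs share one parent — one path of length 2: r = (1/2)^2 = 1/4).
r to a first cousin = 0.125 (first cousins share one grandparent pair — two paths of length 4: r = 2·(1/2)^4 = 1/8).
r to a full niece or nephew = 0.25 (full aunt/uncle↔niece/nephew: two paths of length 3 through the shared grandparent pair: r = 2·(1/2)^3 = 1/4).
Summing one r·B term per recipient: 4·0.25·0.451 + 3·0.125·0.289 + 2·0.25·0.412 = 0.765375.

0.765375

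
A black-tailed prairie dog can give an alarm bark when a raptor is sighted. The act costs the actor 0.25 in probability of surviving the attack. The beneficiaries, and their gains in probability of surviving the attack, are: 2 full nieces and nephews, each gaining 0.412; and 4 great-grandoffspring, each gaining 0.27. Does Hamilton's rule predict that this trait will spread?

Hamilton's rule: the trait is favored when the sum of r·B over every recipient exceeds the actor's cost C.
r to a full niece or nephew = 0.25 (full aunt/uncle↔niece/nephew: two paths of length 3 through the shared grandparent pair: r = 2·(1/2)^3 = 1/4).
r to a great-grandoffspring = 1/8 (three parent–offspring links: r = (1/2)^3 = 1/8).
Summing one r·B term per recipient: 2·0.25·0.412 + 4·0.125·0.27 = 0.341.
0.341 > 0.25: the indirect benefit exceeds the cost.

Yes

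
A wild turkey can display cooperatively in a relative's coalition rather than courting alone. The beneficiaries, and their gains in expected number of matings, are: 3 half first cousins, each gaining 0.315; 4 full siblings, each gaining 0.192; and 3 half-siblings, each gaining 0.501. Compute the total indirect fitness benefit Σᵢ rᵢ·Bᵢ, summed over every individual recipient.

r to a half first cousin = 1/16 (half first cousins share one grandparent — one path of length 4: r = (1/2)^4 = 1/16).
r to a full sibling = 1/2 (full sibs share both parents — two paths of length 2: r = 2·(1/2)^2 = 1/2).
r to a half-sibling = 0.25 (half-sibs share one parent — one path of length 2: r = (1/2)^2 = 1/4).
Summing one r·B term per recipient: 3·0.0625·0.315 + 4·0.5·0.192 + 3·0.25·0.501 = 0.8188125.

0.8188125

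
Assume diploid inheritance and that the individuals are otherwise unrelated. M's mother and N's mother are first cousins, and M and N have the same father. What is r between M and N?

Wright's path rule: contributions from independent ancestry routes add.
M and N are related in two ways: second cousins through their mothers (r = 1/32) and half-sibs through their shared father (r = 1/4).
r = 1/32 + 1/4 = 0.28125.

0.28125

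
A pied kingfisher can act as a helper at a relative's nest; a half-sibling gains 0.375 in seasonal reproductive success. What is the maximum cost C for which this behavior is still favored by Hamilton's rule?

0.09375

r to a half-sibling = 1/4 (half-sibs share one parent — one path of length 2: r = (1/2)^2 = 1/4).
Hamilton's rule: n·r·B > C, so the trait is favored while C < n·r·B = 1·0.25·0.375 = 0.09375.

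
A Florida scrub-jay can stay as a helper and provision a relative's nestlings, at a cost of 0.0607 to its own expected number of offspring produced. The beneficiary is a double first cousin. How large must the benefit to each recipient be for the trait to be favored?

0.2428

r to a double first cousin = 0.25 (double first cousins share both grandparent pairs — four paths of length 4: r = 4·(1/2)^4 = 1/4).
Hamilton's rule with n recipients of equal r: n·r·B > C, so B > C/(n·r) = 0.0607/(1·0.25) = 0.2428.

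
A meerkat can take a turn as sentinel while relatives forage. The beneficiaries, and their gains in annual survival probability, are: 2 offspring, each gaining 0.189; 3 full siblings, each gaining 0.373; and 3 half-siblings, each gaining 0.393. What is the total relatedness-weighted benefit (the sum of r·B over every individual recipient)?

1.04325

r to an offspring = 1/2 (one parent–offspring link: r = (1/2)^1 = 1/2).
r to a full sibling = 0.5 (full sibs share both parents — two paths of length 2: r = 2·(1/2)^2 = 1/2).
r to a half-sibling = 1/4 (half-sibs share one parent — one path of length 2: r = (1/2)^2 = 1/4).
Summing one r·B term per recipient: 2·0.5·0.189 + 3·0.5·0.373 + 3·0.25·0.393 = 1.04325.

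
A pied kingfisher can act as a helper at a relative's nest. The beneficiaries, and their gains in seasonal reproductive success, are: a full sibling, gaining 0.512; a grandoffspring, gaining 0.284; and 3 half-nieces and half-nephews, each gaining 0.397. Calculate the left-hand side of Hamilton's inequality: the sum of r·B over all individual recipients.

r to a full sibling = 1/2 (full sibs share both parents — two paths of length 2: r = 2·(1/2)^2 = 1/2).
r to a grandoffspring = 1/4 (two parent–offspring links: r = (1/2)^2 = 1/4).
r to a half-niece or half-nephew = 0.125 (half-aunt/uncle↔niece/nephew: one path of length 3: r = (1/2)^3 = 1/8).
Summing one r·B term per recipient: 1·0.5·0.512 + 1·0.25·0.284 + 3·0.125·0.397 = 0.475875.

0.475875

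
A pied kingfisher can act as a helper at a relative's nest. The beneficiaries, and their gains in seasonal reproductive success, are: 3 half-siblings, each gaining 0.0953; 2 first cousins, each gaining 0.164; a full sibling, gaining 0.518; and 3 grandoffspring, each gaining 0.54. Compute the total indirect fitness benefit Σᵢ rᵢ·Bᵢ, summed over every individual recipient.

r to a half-sibling = 0.25 (half-sibs share one parent — one path of length 2: r = (1/2)^2 = 1/4).
r to a first cousin = 1/8 (first cousins share one grandparent pair — two paths of length 4: r = 2·(1/2)^4 = 1/8).
r to a full sibling = 1/2 (full sibs share both parents — two paths of length 2: r = 2·(1/2)^2 = 1/2).
r to a grandoffspring = 0.25 (two parent–offspring links: r = (1/2)^2 = 1/4).
Summing one r·B term per recipient: 3·0.25·0.0953 + 2·0.125·0.164 + 1·0.5·0.518 + 3·0.25·0.54 = 0.776475.

0.776475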